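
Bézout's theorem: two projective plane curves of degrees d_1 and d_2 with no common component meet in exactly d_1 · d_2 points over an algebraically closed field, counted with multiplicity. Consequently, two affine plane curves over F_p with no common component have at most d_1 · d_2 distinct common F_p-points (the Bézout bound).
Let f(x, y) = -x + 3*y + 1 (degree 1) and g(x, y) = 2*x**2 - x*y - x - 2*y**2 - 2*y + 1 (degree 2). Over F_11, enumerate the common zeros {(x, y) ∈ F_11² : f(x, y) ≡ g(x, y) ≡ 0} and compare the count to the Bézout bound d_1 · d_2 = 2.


Common zeros: {(7, 2), (8, 6)}; count = 2; Bézout bound = 2.

deg(f) = 1, deg(g) = 2, so Bézout bound = 2.
Scan x ∈ F_11. For each x, list the y ∈ F_11 with f(x, y) ≡ 0 and those with g(x, y) ≡ 0 (mod 11); the common zeros in that column are the intersection.
  x = 0: f ≡ 0 at y ∈ {7}; g ≡ 0 at y ∈ {2, 8}; common: ∅.
  x = 1: f ≡ 0 at y ∈ {0}; g ≡ 0 at y ∈ {6, 9}; common: ∅.
  x = 2: f ≡ 0 at y ∈ {4}; g ≡ 0 at y ∈ ∅; common: ∅.
  x = 3: f ≡ 0 at y ∈ {8}; g ≡ 0 at y ∈ ∅; common: ∅.
  x = 4: f ≡ 0 at y ∈ {1}; g ≡ 0 at y ∈ {9, 10}; common: ∅.
  x = 5: f ≡ 0 at y ∈ {5}; g ≡ 0 at y ∈ ∅; common: ∅.
  x = 6: f ≡ 0 at y ∈ {9}; g ≡ 0 at y ∈ ∅; common: ∅.
  x = 7: f ≡ 0 at y ∈ {2}; g ≡ 0 at y ∈ {2, 10}; common: {2}.
  x = 8: f ≡ 0 at y ∈ {6}; g ≡ 0 at y ∈ {0, 6}; common: {6}.
  x = 9: f ≡ 0 at y ∈ {10}; g ≡ 0 at y ∈ {0}; common: ∅.
  x = 10: f ≡ 0 at y ∈ {3}; g ≡ 0 at y ∈ {8}; common: ∅.
Collecting: common zeros = {(7, 2), (8, 6)}, so the count is 2.
Comparison with the Bézout bound: 2 ≤ 2 = deg(f)·deg(g), as expected for curves with no common component (the bound is attained).


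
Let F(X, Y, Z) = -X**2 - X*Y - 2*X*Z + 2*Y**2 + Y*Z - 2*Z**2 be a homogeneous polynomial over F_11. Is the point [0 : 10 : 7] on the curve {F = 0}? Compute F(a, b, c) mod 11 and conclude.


F(0,10,7) ≡ 7 (mod 11); P is NOT on the curve.

Evaluate F(0, 10, 7) term-by-term (mod 11).
  -X**2 ↦ -1·0·1·1 = 0
  -X*Y ↦ -1·0·10·1 = 0
  -2*X*Z ↦ -2·0·1·7 = 0
  2*Y**2 ↦ 2·1·100·1 = 200
  Y*Z ↦ 1·1·10·7 = 70
  -2*Z**2 ↦ -2·1·1·49 = -98
Sum: F(0, 10, 7) = (0) + (0) + (0) + (200) + (70) + (-98) = 172.
Reducing mod 11: 172 ≡ 7 (mod 11).
Since F(a, b, c) ≡ 7 ≠ 0 (mod 11), P does NOT lie on the curve.


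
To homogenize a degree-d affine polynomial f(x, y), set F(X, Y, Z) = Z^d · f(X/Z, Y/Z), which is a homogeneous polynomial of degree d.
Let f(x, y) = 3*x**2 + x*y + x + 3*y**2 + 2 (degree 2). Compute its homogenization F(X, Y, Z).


F(X, Y, Z) = 3*X**2 + X*Y + X*Z + 3*Y**2 + 2*Z**2

deg(f) = 2.
Substitute x = X/Z, y = Y/Z into f, then multiply by Z^2.
  monomial 3·x^2·y^0 ↦ 3·X^2·Y^0·Z^0.
  monomial 1·x^1·y^1 ↦ 1·X^1·Y^1·Z^0.
  monomial 1·x^1·y^0 ↦ 1·X^1·Y^0·Z^1.
  monomial 3·x^0·y^2 ↦ 3·X^0·Y^2·Z^0.
  monomial 2·x^0·y^0 ↦ 2·X^0·Y^0·Z^2.
Collecting: F(X, Y, Z) = 3*X**2 + X*Y + X*Z + 3*Y**2 + 2*Z**2.


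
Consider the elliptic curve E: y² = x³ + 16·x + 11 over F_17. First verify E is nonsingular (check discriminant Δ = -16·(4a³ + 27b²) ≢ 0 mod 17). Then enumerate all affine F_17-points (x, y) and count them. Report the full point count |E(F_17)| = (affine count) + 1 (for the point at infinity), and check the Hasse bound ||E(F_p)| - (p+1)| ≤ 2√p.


Affine points = {(2, 0), (3, 1), (3, 16), (6, 0), (9, 0), (10, 7), (10, 10), (13, 6), (13, 11), (14, 2), (14, 15)}; affine count = 11; |E(F_17)| = 12.

Discriminant check: Δ ∝ 4a³ + 27b² = 4·16³ + 27·11² = 4·4096 + 27·121 ≡ 16 (mod 17). Nonzero ⇒ E is nonsingular.
For each x ∈ F_17, compute rhs = x³ + 16·x + 11 mod 17, then count y ∈ F_17 with y² ≡ rhs.
  x = 0: rhs = 11, matching y values: none (0 points).
  x = 1: rhs = 11, matching y values: none (0 points).
  x = 2: rhs = 0, matching y values: 0 (1 points).
  x = 3: rhs = 1, matching y values: 1, 16 (2 points).
  x = 4: rhs = 3, matching y values: none (0 points).
  x = 5: rhs = 12, matching y values: none (0 points).
  x = 6: rhs = 0, matching y values: 0 (1 points).
  x = 7: rhs = 7, matching y values: none (0 points).
  x = 8: rhs = 5, matching y values: none (0 points).
  x = 9: rhs = 0, matching y values: 0 (1 points).
  x = 10: rhs = 15, matching y values: 7, 10 (2 points).
  x = 11: rhs = 5, matching y values: none (0 points).
  x = 12: rhs = 10, matching y values: none (0 points).
  x = 13: rhs = 2, matching y values: 6, 11 (2 points).
  x = 14: rhs = 4, matching y values: 2, 15 (2 points).
  x = 15: rhs = 5, matching y values: none (0 points).
  x = 16: rhs = 11, matching y values: none (0 points).
Total affine count: 11.
Full point count |E(F_17)| = 11 + 1 = 12.
Hasse bound: |12 − (17+1)| = |-6| = 6 ≤ 2√17 ≈ 8.2462 ✓.


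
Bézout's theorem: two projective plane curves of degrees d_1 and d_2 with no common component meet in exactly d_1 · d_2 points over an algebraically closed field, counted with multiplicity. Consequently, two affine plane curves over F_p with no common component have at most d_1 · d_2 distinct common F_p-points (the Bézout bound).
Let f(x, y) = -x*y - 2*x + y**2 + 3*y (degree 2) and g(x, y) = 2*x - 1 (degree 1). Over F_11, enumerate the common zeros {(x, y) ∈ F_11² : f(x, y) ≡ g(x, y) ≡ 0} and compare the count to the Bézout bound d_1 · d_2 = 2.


Common zeros: ∅; count = 0; Bézout bound = 2.

deg(f) = 2, deg(g) = 1, so Bézout bound = 2.
Scan x ∈ F_11. For each x, list the y ∈ F_11 with f(x, y) ≡ 0 and those with g(x, y) ≡ 0 (mod 11); the common zeros in that column are the intersection.
  x = 0: f ≡ 0 at y ∈ {0, 8}; g ≡ 0 at y ∈ ∅; common: ∅.
  x = 1: f ≡ 0 at y ∈ {4, 5}; g ≡ 0 at y ∈ ∅; common: ∅.
  x = 2: f ≡ 0 at y ∈ ∅; g ≡ 0 at y ∈ ∅; common: ∅.
  x = 3: f ≡ 0 at y ∈ ∅; g ≡ 0 at y ∈ ∅; common: ∅.
  x = 4: f ≡ 0 at y ∈ {6}; g ≡ 0 at y ∈ ∅; common: ∅.
  x = 5: f ≡ 0 at y ∈ {1}; g ≡ 0 at y ∈ ∅; common: ∅.
  x = 6: f ≡ 0 at y ∈ ∅; g ≡ 0 at y ∈ {0, 1, 2, 3, 4, 5, 6, 7, 8, 9, 10}; common: ∅.
  x = 7: f ≡ 0 at y ∈ ∅; g ≡ 0 at y ∈ ∅; common: ∅.
  x = 8: f ≡ 0 at y ∈ {2, 3}; g ≡ 0 at y ∈ ∅; common: ∅.
  x = 9: f ≡ 0 at y ∈ {7, 10}; g ≡ 0 at y ∈ ∅; common: ∅.
  x = 10: f ≡ 0 at y ∈ ∅; g ≡ 0 at y ∈ ∅; common: ∅.
Collecting: common zeros = ∅, so the count is 0.
Comparison with the Bézout bound: 0 ≤ 2 = deg(f)·deg(g), as expected for curves with no common component (the affine F_11-count falls short of the bound because intersections may lie at infinity, over extension fields, or carry multiplicity).


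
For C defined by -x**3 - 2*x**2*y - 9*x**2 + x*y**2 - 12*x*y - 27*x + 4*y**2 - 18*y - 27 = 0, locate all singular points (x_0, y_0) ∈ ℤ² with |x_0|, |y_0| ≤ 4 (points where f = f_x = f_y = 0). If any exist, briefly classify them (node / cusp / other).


Singular points: {(-3, 0)}; classification: cusp.

Compute partial derivatives:
  f_x = -3*x**2 - 4*x*y - 18*x + y**2 - 12*y - 27.
  f_y = -2*x**2 + 2*x*y - 12*x + 8*y - 18.
Scan x_0 ∈ {−4, ..., 4}. For each x_0, f_y(x_0, y) is a polynomial in y; find its integer roots y ∈ {−4, ..., 4}, then test f_x and f at those candidates.
  x = -4: f_y(-4, y) = -2; no integer root y with |y| ≤ 4.
  x = -3: f_y(-3, y) = 2*y; vanishes at y ∈ {0}. (-3, 0): f_x = 0, f = 0 — SINGULAR.
  x = -2: f_y(-2, y) = 4*y - 2; no integer root y with |y| ≤ 4.
  x = -1: f_y(-1, y) = 6*y - 8; no integer root y with |y| ≤ 4.
  x = 0: f_y(0, y) = 8*y - 18; no integer root y with |y| ≤ 4.
  x = 1: f_y(1, y) = 10*y - 32; no integer root y with |y| ≤ 4.
  x = 2: f_y(2, y) = 12*y - 50; no integer root y with |y| ≤ 4.
  x = 3: f_y(3, y) = 14*y - 72; no integer root y with |y| ≤ 4.
  x = 4: f_y(4, y) = 16*y - 98; no integer root y with |y| ≤ 4.
Only singular point on the grid: (-3, 0).
Classify: substitute x = -3 + u, y = 0 + v and expand: f = -u**3 - 2*u**2*v + u*v**2 + v**2.
No constant or linear terms (consistent with a singular point). Quadratic part: v**2. Cubic part: -u**3 - 2*u**2*v + u*v**2.
The quadratic part v**2 is a perfect square, so there is a single (double) tangent line v = 0, i.e. y = 0. Restricting the cubic part to that line (v = 0) leaves -u**3 ≠ 0, so f is not divisible by v and the branch is v² ≈ u**3 to lowest order — this is a cusp.
Classification: cusp.


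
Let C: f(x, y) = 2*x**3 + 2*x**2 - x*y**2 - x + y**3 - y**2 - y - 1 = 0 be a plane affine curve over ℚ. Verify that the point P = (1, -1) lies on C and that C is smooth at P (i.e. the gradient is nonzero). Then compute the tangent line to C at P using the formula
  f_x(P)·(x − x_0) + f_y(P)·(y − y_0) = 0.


Tangent line at P: 8*x + 6*y - 2 = 0.

Step 1: f(1, -1) = 0, so P lies on C.
Step 2: partial derivatives
  f_x(x, y) = 6*x**2 + 4*x - y**2 - 1, f_y(x, y) = -2*x*y + 3*y**2 - 2*y - 1.
  f_x(P) = 8, f_y(P) = 6 (gradient nonzero, so P is smooth).
Step 3: tangent line at P: 8·(x − 1) + 6·(y − -1) = 0.
Expanding: 8*x + 6*y - 2 = 0.


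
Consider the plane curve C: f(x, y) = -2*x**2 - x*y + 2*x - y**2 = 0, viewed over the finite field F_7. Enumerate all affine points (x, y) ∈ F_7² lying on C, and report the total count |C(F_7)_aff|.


Affine F_7-points: {(0, 0), (1, 0), (1, 6), (2, 1), (2, 4), (4, 4), (4, 6)}; count = 7.

For each of the 49 pairs (x, y) ∈ F_7², evaluate f(x, y) mod 7. Record the zeros.
  x = 0: [0↦0, 1↦6, 2↦3, 3↦5, 4↦5, 5↦3, 6↦6]  zeros at y ∈ {0}
  x = 1: [0↦0, 1↦5, 2↦1, 3↦2, 4↦1, 5↦5, 6↦0]  zeros at y ∈ {0, 6}
  x = 2: [0↦3, 1↦0, 2↦2, 3↦2, 4↦0, 5↦3, 6↦4]  zeros at y ∈ {1, 4}
  x = 3: [0↦2, 1↦5, 2↦6, 3↦5, 4↦2, 5↦4, 6↦4]  zeros at y ∈ ∅
  x = 4: [0↦4, 1↦6, 2↦6, 3↦4, 4↦0, 5↦1, 6↦0]  zeros at y ∈ {4, 6}
  x = 5: [0↦2, 1↦3, 2↦2, 3↦6, 4↦1, 5↦1, 6↦6]  zeros at y ∈ ∅
  x = 6: [0↦3, 1↦3, 2↦1, 3↦4, 4↦5, 5↦4, 6↦1]  zeros at y ∈ ∅
Collecting zeros: affine points = {(0, 0), (1, 0), (1, 6), (2, 1), (2, 4), (4, 4), (4, 6)}.
Total count |C(F_7)_aff| = 7.


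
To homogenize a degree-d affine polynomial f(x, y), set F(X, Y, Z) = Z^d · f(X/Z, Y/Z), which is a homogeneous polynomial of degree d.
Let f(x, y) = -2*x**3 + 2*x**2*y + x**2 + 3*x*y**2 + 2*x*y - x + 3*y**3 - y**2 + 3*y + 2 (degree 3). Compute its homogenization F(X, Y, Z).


F(X, Y, Z) = -2*X**3 + 2*X**2*Y + X**2*Z + 3*X*Y**2 + 2*X*Y*Z - X*Z**2 + 3*Y**3 - Y**2*Z + 3*Y*Z**2 + 2*Z**3

deg(f) = 3.
Substitute x = X/Z, y = Y/Z into f, then multiply by Z^3.
  monomial -2·x^3·y^0 ↦ -2·X^3·Y^0·Z^0.
  monomial 2·x^2·y^1 ↦ 2·X^2·Y^1·Z^0.
  monomial 1·x^2·y^0 ↦ 1·X^2·Y^0·Z^1.
  monomial 3·x^1·y^2 ↦ 3·X^1·Y^2·Z^0.
  monomial 2·x^1·y^1 ↦ 2·X^1·Y^1·Z^1.
  monomial -1·x^1·y^0 ↦ -1·X^1·Y^0·Z^2.
  monomial 3·x^0·y^3 ↦ 3·X^0·Y^3·Z^0.
  monomial -1·x^0·y^2 ↦ -1·X^0·Y^2·Z^1.
  monomial 3·x^0·y^1 ↦ 3·X^0·Y^1·Z^2.
  monomial 2·x^0·y^0 ↦ 2·X^0·Y^0·Z^3.
Collecting: F(X, Y, Z) = -2*X**3 + 2*X**2*Y + X**2*Z + 3*X*Y**2 + 2*X*Y*Z - X*Z**2 + 3*Y**3 - Y**2*Z + 3*Y*Z**2 + 2*Z**3.


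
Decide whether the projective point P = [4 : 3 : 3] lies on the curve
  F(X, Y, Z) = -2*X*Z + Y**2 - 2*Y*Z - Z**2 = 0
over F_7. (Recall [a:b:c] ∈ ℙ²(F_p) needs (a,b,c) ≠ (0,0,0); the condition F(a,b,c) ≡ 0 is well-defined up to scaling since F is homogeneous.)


F(4,3,3) ≡ 0 (mod 7); P is on the curve.

Evaluate F(4, 3, 3) term-by-term (mod 7).
  -2*X*Z ↦ -2·4·1·3 = -24
  Y**2 ↦ 1·1·9·1 = 9
  -2*Y*Z ↦ -2·1·3·3 = -18
  -Z**2 ↦ -1·1·1·9 = -9
Sum: F(4, 3, 3) = (-24) + (9) + (-18) + (-9) = -42.
Reducing mod 7: -42 ≡ 0 (mod 7).
Since F(a, b, c) ≡ 0 (mod 7), P lies on the curve.


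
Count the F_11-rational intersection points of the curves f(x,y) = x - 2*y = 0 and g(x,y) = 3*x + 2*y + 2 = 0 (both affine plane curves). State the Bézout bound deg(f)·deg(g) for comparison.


Common zeros: {(5, 8)}; count = 1; Bézout bound = 1.

deg(f) = 1, deg(g) = 1, so Bézout bound = 1.
Scan x ∈ F_11. For each x, list the y ∈ F_11 with f(x, y) ≡ 0 and those with g(x, y) ≡ 0 (mod 11); the common zeros in that column are the intersection.
  x = 0: f ≡ 0 at y ∈ {0}; g ≡ 0 at y ∈ {10}; common: ∅.
  x = 1: f ≡ 0 at y ∈ {6}; g ≡ 0 at y ∈ {3}; common: ∅.
  x = 2: f ≡ 0 at y ∈ {1}; g ≡ 0 at y ∈ {7}; common: ∅.
  x = 3: f ≡ 0 at y ∈ {7}; g ≡ 0 at y ∈ {0}; common: ∅.
  x = 4: f ≡ 0 at y ∈ {2}; g ≡ 0 at y ∈ {4}; common: ∅.
  x = 5: f ≡ 0 at y ∈ {8}; g ≡ 0 at y ∈ {8}; common: {8}.
  x = 6: f ≡ 0 at y ∈ {3}; g ≡ 0 at y ∈ {1}; common: ∅.
  x = 7: f ≡ 0 at y ∈ {9}; g ≡ 0 at y ∈ {5}; common: ∅.
  x = 8: f ≡ 0 at y ∈ {4}; g ≡ 0 at y ∈ {9}; common: ∅.
  x = 9: f ≡ 0 at y ∈ {10}; g ≡ 0 at y ∈ {2}; common: ∅.
  x = 10: f ≡ 0 at y ∈ {5}; g ≡ 0 at y ∈ {6}; common: ∅.
Collecting: common zeros = {(5, 8)}, so the count is 1.
Comparison with the Bézout bound: 1 ≤ 1 = deg(f)·deg(g), as expected for curves with no common component (the bound is attained).


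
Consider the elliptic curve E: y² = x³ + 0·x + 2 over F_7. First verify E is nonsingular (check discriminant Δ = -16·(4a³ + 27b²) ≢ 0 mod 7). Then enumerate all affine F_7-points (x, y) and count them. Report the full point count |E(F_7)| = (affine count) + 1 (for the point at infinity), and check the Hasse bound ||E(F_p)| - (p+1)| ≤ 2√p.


Affine points = {(0, 3), (0, 4), (3, 1), (3, 6), (5, 1), (5, 6), (6, 1), (6, 6)}; affine count = 8; |E(F_7)| = 9.

Discriminant check: Δ ∝ 4a³ + 27b² = 4·0³ + 27·2² = 4·0 + 27·4 ≡ 3 (mod 7). Nonzero ⇒ E is nonsingular.
For each x ∈ F_7, compute rhs = x³ + 0·x + 2 mod 7, then count y ∈ F_7 with y² ≡ rhs.
  x = 0: rhs = 2, matching y values: 3, 4 (2 points).
  x = 1: rhs = 3, matching y values: none (0 points).
  x = 2: rhs = 3, matching y values: none (0 points).
  x = 3: rhs = 1, matching y values: 1, 6 (2 points).
  x = 4: rhs = 3, matching y values: none (0 points).
  x = 5: rhs = 1, matching y values: 1, 6 (2 points).
  x = 6: rhs = 1, matching y values: 1, 6 (2 points).
Total affine count: 8.
Full point count |E(F_7)| = 8 + 1 = 9.
Hasse bound: |9 − (7+1)| = |1| = 1 ≤ 2√7 ≈ 5.2915 ✓.


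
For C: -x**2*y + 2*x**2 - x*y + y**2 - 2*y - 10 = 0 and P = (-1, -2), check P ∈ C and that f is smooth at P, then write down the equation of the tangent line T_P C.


Tangent line at P: -6*x - 6*y - 18 = 0.

Step 1: f(-1, -2) = 0, so P lies on C.
Step 2: partial derivatives
  f_x(x, y) = -2*x*y + 4*x - y, f_y(x, y) = -x**2 - x + 2*y - 2.
  f_x(P) = -6, f_y(P) = -6 (gradient nonzero, so P is smooth).
Step 3: tangent line at P: -6·(x − -1) + -6·(y − -2) = 0.
Expanding: -6*x - 6*y - 18 = 0.


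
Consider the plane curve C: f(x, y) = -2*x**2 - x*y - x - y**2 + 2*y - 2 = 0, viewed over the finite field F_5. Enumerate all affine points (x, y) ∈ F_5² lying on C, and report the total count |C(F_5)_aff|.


Affine F_5-points: {(0, 3), (0, 4), (1, 0), (1, 1), (3, 1), (3, 3)}; count = 6.

For each of the 25 pairs (x, y) ∈ F_5², evaluate f(x, y) mod 5. Record the zeros.
  x = 0: [0↦3, 1↦4, 2↦3, 3↦0, 4↦0]  zeros at y ∈ {3, 4}
  x = 1: [0↦0, 1↦0, 2↦3, 3↦4, 4↦3]  zeros at y ∈ {0, 1}
  x = 2: [0↦3, 1↦2, 2↦4, 3↦4, 4↦2]  zeros at y ∈ ∅
  x = 3: [0↦2, 1↦0, 2↦1, 3↦0, 4↦2]  zeros at y ∈ {1, 3}
  x = 4: [0↦2, 1↦4, 2↦4, 3↦2, 4↦3]  zeros at y ∈ ∅
Collecting zeros: affine points = {(0, 3), (0, 4), (1, 0), (1, 1), (3, 1), (3, 3)}.
Total count |C(F_5)_aff| = 6.


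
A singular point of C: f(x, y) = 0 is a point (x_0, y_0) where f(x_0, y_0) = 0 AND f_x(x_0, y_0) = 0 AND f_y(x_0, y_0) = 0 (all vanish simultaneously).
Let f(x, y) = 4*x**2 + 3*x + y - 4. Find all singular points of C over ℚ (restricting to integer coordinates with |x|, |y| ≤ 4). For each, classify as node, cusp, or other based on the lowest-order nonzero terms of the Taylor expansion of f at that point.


No singular points in the scanned grid; C is smooth there.

Compute partial derivatives:
  f_x = 8*x + 3.
  f_y = 1.
f_y = 1 is a nonzero constant, so f_y never vanishes: no point (x, y) can satisfy f = f_x = f_y = 0. In particular no (x, y) ∈ {−4, ..., 4}² is singular; the curve is smooth.


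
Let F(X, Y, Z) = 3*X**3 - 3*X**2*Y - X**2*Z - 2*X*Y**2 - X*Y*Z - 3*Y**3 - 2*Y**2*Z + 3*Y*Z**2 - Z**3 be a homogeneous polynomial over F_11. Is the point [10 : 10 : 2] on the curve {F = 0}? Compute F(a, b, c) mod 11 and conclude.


F(10,10,2) ≡ 10 (mod 11); P is NOT on the curve.

Evaluate F(10, 10, 2) term-by-term (mod 11).
  3*X**3 ↦ 3·1000·1·1 = 3000
  -3*X**2*Y ↦ -3·100·10·1 = -3000
  -X**2*Z ↦ -1·100·1·2 = -200
  -2*X*Y**2 ↦ -2·10·100·1 = -2000
  -X*Y*Z ↦ -1·10·10·2 = -200
  -3*Y**3 ↦ -3·1·1000·1 = -3000
  -2*Y**2*Z ↦ -2·1·100·2 = -400
  3*Y*Z**2 ↦ 3·1·10·4 = 120
  -Z**3 ↦ -1·1·1·8 = -8
Sum: F(10, 10, 2) = (3000) + (-3000) + (-200) + (-2000) + (-200) + (-3000) + (-400) + (120) + (-8) = -5688.
Reducing mod 11: -5688 ≡ 10 (mod 11).
Since F(a, b, c) ≡ 10 ≠ 0 (mod 11), P does NOT lie on the curve.


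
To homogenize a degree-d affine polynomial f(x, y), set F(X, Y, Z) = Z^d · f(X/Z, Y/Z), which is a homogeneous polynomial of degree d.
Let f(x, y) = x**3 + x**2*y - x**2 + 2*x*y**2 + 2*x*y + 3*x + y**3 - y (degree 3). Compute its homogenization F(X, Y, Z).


F(X, Y, Z) = X**3 + X**2*Y - X**2*Z + 2*X*Y**2 + 2*X*Y*Z + 3*X*Z**2 + Y**3 - Y*Z**2

deg(f) = 3.
Substitute x = X/Z, y = Y/Z into f, then multiply by Z^3.
  monomial 1·x^3·y^0 ↦ 1·X^3·Y^0·Z^0.
  monomial 1·x^2·y^1 ↦ 1·X^2·Y^1·Z^0.
  monomial -1·x^2·y^0 ↦ -1·X^2·Y^0·Z^1.
  monomial 2·x^1·y^2 ↦ 2·X^1·Y^2·Z^0.
  monomial 2·x^1·y^1 ↦ 2·X^1·Y^1·Z^1.
  monomial 3·x^1·y^0 ↦ 3·X^1·Y^0·Z^2.
  monomial 1·x^0·y^3 ↦ 1·X^0·Y^3·Z^0.
  monomial -1·x^0·y^1 ↦ -1·X^0·Y^1·Z^2.
Collecting: F(X, Y, Z) = X**3 + X**2*Y - X**2*Z + 2*X*Y**2 + 2*X*Y*Z + 3*X*Z**2 + Y**3 - Y*Z**2.


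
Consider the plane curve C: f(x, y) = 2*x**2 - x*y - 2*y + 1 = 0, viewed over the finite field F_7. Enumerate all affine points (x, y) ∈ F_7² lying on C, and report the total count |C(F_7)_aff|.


Affine F_7-points: {(0, 4), (1, 1), (2, 4), (3, 1), (4, 2), (6, 3)}; count = 6.

For each of the 49 pairs (x, y) ∈ F_7², evaluate f(x, y) mod 7. Record the zeros.
  x = 0: [0↦1, 1↦6, 2↦4, 3↦2, 4↦0, 5↦5, 6↦3]  zeros at y ∈ {4}
  x = 1: [0↦3, 1↦0, 2↦4, 3↦1, 4↦5, 5↦2, 6↦6]  zeros at y ∈ {1}
  x = 2: [0↦2, 1↦5, 2↦1, 3↦4, 4↦0, 5↦3, 6↦6]  zeros at y ∈ {4}
  x = 3: [0↦5, 1↦0, 2↦2, 3↦4, 4↦6, 5↦1, 6↦3]  zeros at y ∈ {1}
  x = 4: [0↦5, 1↦6, 2↦0, 3↦1, 4↦2, 5↦3, 6↦4]  zeros at y ∈ {2}
  x = 5: [0↦2, 1↦2, 2↦2, 3↦2, 4↦2, 5↦2, 6↦2]  zeros at y ∈ ∅
  x = 6: [0↦3, 1↦2, 2↦1, 3↦0, 4↦6, 5↦5, 6↦4]  zeros at y ∈ {3}
Collecting zeros: affine points = {(0, 4), (1, 1), (2, 4), (3, 1), (4, 2), (6, 3)}.
Total count |C(F_7)_aff| = 6.


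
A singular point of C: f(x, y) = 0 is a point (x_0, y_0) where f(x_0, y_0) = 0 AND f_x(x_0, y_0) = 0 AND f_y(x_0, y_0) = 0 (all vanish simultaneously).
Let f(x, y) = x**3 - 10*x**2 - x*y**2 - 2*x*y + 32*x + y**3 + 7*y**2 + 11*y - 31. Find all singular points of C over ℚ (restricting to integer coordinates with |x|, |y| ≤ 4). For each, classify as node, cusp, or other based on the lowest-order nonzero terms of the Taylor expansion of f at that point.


Singular points: {(3, -1)}; classification: node.

Compute partial derivatives:
  f_x = 3*x**2 - 20*x - y**2 - 2*y + 32.
  f_y = -2*x*y - 2*x + 3*y**2 + 14*y + 11.
Scan x_0 ∈ {−4, ..., 4}. For each x_0, f_y(x_0, y) is a polynomial in y; find its integer roots y ∈ {−4, ..., 4}, then test f_x and f at those candidates.
  x = -4: f_y(-4, y) = 3*y**2 + 22*y + 19; vanishes at y ∈ {-1}. (-4, -1): f_x = 161 ≠ 0.
  x = -3: f_y(-3, y) = 3*y**2 + 20*y + 17; vanishes at y ∈ {-1}. (-3, -1): f_x = 120 ≠ 0.
  x = -2: f_y(-2, y) = 3*y**2 + 18*y + 15; vanishes at y ∈ {-1}. (-2, -1): f_x = 85 ≠ 0.
  x = -1: f_y(-1, y) = 3*y**2 + 16*y + 13; vanishes at y ∈ {-1}. (-1, -1): f_x = 56 ≠ 0.
  x = 0: f_y(0, y) = 3*y**2 + 14*y + 11; vanishes at y ∈ {-1}. (0, -1): f_x = 33 ≠ 0.
  x = 1: f_y(1, y) = 3*y**2 + 12*y + 9; vanishes at y ∈ {-3, -1}. (1, -3): f_x = 12 ≠ 0; (1, -1): f_x = 16 ≠ 0.
  x = 2: f_y(2, y) = 3*y**2 + 10*y + 7; vanishes at y ∈ {-1}. (2, -1): f_x = 5 ≠ 0.
  x = 3: f_y(3, y) = 3*y**2 + 8*y + 5; vanishes at y ∈ {-1}. (3, -1): f_x = 0, f = 0 — SINGULAR.
  x = 4: f_y(4, y) = 3*y**2 + 6*y + 3; vanishes at y ∈ {-1}. (4, -1): f_x = 1 ≠ 0.
Only singular point on the grid: (3, -1).
Classify: substitute x = 3 + u, y = -1 + v and expand: f = u**3 - u**2 - u*v**2 + v**3 + v**2.
No constant or linear terms (consistent with a singular point). Quadratic part: -u**2 + v**2. Cubic part: u**3 - u*v**2 + v**3.
The quadratic part v**2 - u**2 = (v − u)(v + u) splits into two distinct linear factors, so there are two distinct tangent lines y − -1 = ±(x − 3) — this is a node (ordinary double point).
Classification: node.


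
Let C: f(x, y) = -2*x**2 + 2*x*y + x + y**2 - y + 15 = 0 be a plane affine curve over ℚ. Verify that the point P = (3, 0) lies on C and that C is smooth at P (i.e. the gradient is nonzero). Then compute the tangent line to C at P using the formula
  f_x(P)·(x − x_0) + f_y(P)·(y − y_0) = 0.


Tangent line at P: -11*x + 5*y + 33 = 0.

Step 1: f(3, 0) = 0, so P lies on C.
Step 2: partial derivatives
  f_x(x, y) = -4*x + 2*y + 1, f_y(x, y) = 2*x + 2*y - 1.
  f_x(P) = -11, f_y(P) = 5 (gradient nonzero, so P is smooth).
Step 3: tangent line at P: -11·(x − 3) + 5·(y − 0) = 0.
Expanding: -11*x + 5*y + 33 = 0.


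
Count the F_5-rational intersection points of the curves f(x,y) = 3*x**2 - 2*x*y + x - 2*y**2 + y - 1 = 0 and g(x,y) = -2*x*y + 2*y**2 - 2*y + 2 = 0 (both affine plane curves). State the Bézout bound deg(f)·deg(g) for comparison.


Common zeros: {(1, 1)}; count = 1; Bézout bound = 4.

deg(f) = 2, deg(g) = 2, so Bézout bound = 4.
Scan x ∈ F_5. For each x, list the y ∈ F_5 with f(x, y) ≡ 0 and those with g(x, y) ≡ 0 (mod 5); the common zeros in that column are the intersection.
  x = 0: f ≡ 0 at y ∈ ∅; g ≡ 0 at y ∈ ∅; common: ∅.
  x = 1: f ≡ 0 at y ∈ {1}; g ≡ 0 at y ∈ {1}; common: {1}.
  x = 2: f ≡ 0 at y ∈ ∅; g ≡ 0 at y ∈ {4}; common: ∅.
  x = 3: f ≡ 0 at y ∈ ∅; g ≡ 0 at y ∈ ∅; common: ∅.
  x = 4: f ≡ 0 at y ∈ ∅; g ≡ 0 at y ∈ {2, 3}; common: ∅.
Collecting: common zeros = {(1, 1)}, so the count is 1.
Comparison with the Bézout bound: 1 ≤ 4 = deg(f)·deg(g), as expected for curves with no common component (the affine F_5-count falls short of the bound because intersections may lie at infinity, over extension fields, or carry multiplicity).


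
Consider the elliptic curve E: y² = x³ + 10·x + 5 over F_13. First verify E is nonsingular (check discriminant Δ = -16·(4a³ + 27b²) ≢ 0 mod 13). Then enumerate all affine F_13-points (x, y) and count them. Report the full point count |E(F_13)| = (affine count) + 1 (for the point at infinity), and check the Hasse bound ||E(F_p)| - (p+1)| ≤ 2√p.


Affine points = {(1, 4), (1, 9), (3, 6), (3, 7), (8, 5), (8, 8), (10, 0), (11, 4), (11, 9)}; affine count = 9; |E(F_13)| = 10.

Discriminant check: Δ ∝ 4a³ + 27b² = 4·10³ + 27·5² = 4·1000 + 27·25 ≡ 8 (mod 13). Nonzero ⇒ E is nonsingular.
For each x ∈ F_13, compute rhs = x³ + 10·x + 5 mod 13, then count y ∈ F_13 with y² ≡ rhs.
  x = 0: rhs = 5, matching y values: none (0 points).
  x = 1: rhs = 3, matching y values: 4, 9 (2 points).
  x = 2: rhs = 7, matching y values: none (0 points).
  x = 3: rhs = 10, matching y values: 6, 7 (2 points).
  x = 4: rhs = 5, matching y values: none (0 points).
  x = 5: rhs = 11, matching y values: none (0 points).
  x = 6: rhs = 8, matching y values: none (0 points).
  x = 7: rhs = 2, matching y values: none (0 points).
  x = 8: rhs = 12, matching y values: 5, 8 (2 points).
  x = 9: rhs = 5, matching y values: none (0 points).
  x = 10: rhs = 0, matching y values: 0 (1 points).
  x = 11: rhs = 3, matching y values: 4, 9 (2 points).
  x = 12: rhs = 7, matching y values: none (0 points).
Total affine count: 9.
Full point count |E(F_13)| = 9 + 1 = 10.
Hasse bound: |10 − (13+1)| = |-4| = 4 ≤ 2√13 ≈ 7.2111 ✓.


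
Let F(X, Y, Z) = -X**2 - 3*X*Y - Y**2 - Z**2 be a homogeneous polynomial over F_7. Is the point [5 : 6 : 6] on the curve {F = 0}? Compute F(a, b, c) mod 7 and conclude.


F(5,6,6) ≡ 2 (mod 7); P is NOT on the curve.

Evaluate F(5, 6, 6) term-by-term (mod 7).
  -X**2 ↦ -1·25·1·1 = -25
  -3*X*Y ↦ -3·5·6·1 = -90
  -Y**2 ↦ -1·1·36·1 = -36
  -Z**2 ↦ -1·1·1·36 = -36
Sum: F(5, 6, 6) = (-25) + (-90) + (-36) + (-36) = -187.
Reducing mod 7: -187 ≡ 2 (mod 7).
Since F(a, b, c) ≡ 2 ≠ 0 (mod 7), P does NOT lie on the curve.


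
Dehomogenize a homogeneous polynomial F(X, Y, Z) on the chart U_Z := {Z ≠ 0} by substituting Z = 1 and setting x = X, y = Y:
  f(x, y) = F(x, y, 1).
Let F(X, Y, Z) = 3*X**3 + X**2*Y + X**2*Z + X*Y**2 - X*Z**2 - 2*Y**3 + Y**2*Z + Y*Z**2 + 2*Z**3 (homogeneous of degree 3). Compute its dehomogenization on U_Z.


f(x, y) = 3*x**3 + x**2*y + x**2 + x*y**2 - x - 2*y**3 + y**2 + y + 2

On U_Z we set Z = 1. Each monomial c·X^i·Y^j·Z^k in F becomes c·x^i·y^j·1^k = c·x^i·y^j.
Substituting Z = 1: F(X, Y, 1) = 3*x**3 + x**2*y + x**2 + x*y**2 - x - 2*y**3 + y**2 + y + 2.
Note: deg(f) ≤ deg(F) = 3; strict inequality happens when F is divisible by Z (lost terms).


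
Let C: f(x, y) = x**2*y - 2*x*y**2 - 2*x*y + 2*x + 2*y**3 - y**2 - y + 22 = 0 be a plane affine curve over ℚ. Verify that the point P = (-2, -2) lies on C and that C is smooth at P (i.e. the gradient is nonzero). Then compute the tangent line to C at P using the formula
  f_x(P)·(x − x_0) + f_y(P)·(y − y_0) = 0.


Tangent line at P: 6*x + 19*y + 50 = 0.

Step 1: f(-2, -2) = 0, so P lies on C.
Step 2: partial derivatives
  f_x(x, y) = 2*x*y - 2*y**2 - 2*y + 2, f_y(x, y) = x**2 - 4*x*y - 2*x + 6*y**2 - 2*y - 1.
  f_x(P) = 6, f_y(P) = 19 (gradient nonzero, so P is smooth).
Step 3: tangent line at P: 6·(x − -2) + 19·(y − -2) = 0.
Expanding: 6*x + 19*y + 50 = 0.


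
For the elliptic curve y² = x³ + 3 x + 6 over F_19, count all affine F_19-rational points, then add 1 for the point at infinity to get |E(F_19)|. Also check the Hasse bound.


Affine points = {(0, 5), (0, 14), (2, 1), (2, 18), (3, 2), (3, 17), (4, 5), (4, 14), (7, 3), (7, 16), (13, 0), (15, 5), (15, 14), (17, 7), (17, 12)}; affine count = 15; |E(F_19)| = 16.

Discriminant check: Δ ∝ 4a³ + 27b² = 4·3³ + 27·6² = 4·27 + 27·36 ≡ 16 (mod 19). Nonzero ⇒ E is nonsingular.
For each x ∈ F_19, compute rhs = x³ + 3·x + 6 mod 19, then count y ∈ F_19 with y² ≡ rhs.
  x = 0: rhs = 6, matching y values: 5, 14 (2 points).
  x = 1: rhs = 10, matching y values: none (0 points).
  x = 2: rhs = 1, matching y values: 1, 18 (2 points).
  x = 3: rhs = 4, matching y values: 2, 17 (2 points).
  x = 4: rhs = 6, matching y values: 5, 14 (2 points).
  x = 5: rhs = 13, matching y values: none (0 points).
  x = 6: rhs = 12, matching y values: none (0 points).
  x = 7: rhs = 9, matching y values: 3, 16 (2 points).
  x = 8: rhs = 10, matching y values: none (0 points).
  x = 9: rhs = 2, matching y values: none (0 points).
  x = 10: rhs = 10, matching y values: none (0 points).
  x = 11: rhs = 2, matching y values: none (0 points).
  x = 12: rhs = 3, matching y values: none (0 points).
  x = 13: rhs = 0, matching y values: 0 (1 points).
  x = 14: rhs = 18, matching y values: none (0 points).
  x = 15: rhs = 6, matching y values: 5, 14 (2 points).
  x = 16: rhs = 8, matching y values: none (0 points).
  x = 17: rhs = 11, matching y values: 7, 12 (2 points).
  x = 18: rhs = 2, matching y values: none (0 points).
Total affine count: 15.
Full point count |E(F_19)| = 15 + 1 = 16.
Hasse bound: |16 − (19+1)| = |-4| = 4 ≤ 2√19 ≈ 8.7178 ✓.


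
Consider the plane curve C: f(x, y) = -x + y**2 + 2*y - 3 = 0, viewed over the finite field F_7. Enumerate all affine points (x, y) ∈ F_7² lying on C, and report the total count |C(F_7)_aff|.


Affine F_7-points: {(0, 1), (0, 4), (3, 6), (4, 0), (4, 5), (5, 2), (5, 3)}; count = 7.

For each of the 49 pairs (x, y) ∈ F_7², evaluate f(x, y) mod 7. Record the zeros.
  x = 0: [0↦4, 1↦0, 2↦5, 3↦5, 4↦0, 5↦4, 6↦3]  zeros at y ∈ {1, 4}
  x = 1: [0↦3, 1↦6, 2↦4, 3↦4, 4↦6, 5↦3, 6↦2]  zeros at y ∈ ∅
  x = 2: [0↦2, 1↦5, 2↦3, 3↦3, 4↦5, 5↦2, 6↦1]  zeros at y ∈ ∅
  x = 3: [0↦1, 1↦4, 2↦2, 3↦2, 4↦4, 5↦1, 6↦0]  zeros at y ∈ {6}
  x = 4: [0↦0, 1↦3, 2↦1, 3↦1, 4↦3, 5↦0, 6↦6]  zeros at y ∈ {0, 5}
  x = 5: [0↦6, 1↦2, 2↦0, 3↦0, 4↦2, 5↦6, 6↦5]  zeros at y ∈ {2, 3}
  x = 6: [0↦5, 1↦1, 2↦6, 3↦6, 4↦1, 5↦5, 6↦4]  zeros at y ∈ ∅
Collecting zeros: affine points = {(0, 1), (0, 4), (3, 6), (4, 0), (4, 5), (5, 2), (5, 3)}.
Total count |C(F_7)_aff| = 7.


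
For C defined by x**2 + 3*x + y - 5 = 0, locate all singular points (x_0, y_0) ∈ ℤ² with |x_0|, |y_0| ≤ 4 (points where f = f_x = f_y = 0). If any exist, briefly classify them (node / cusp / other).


No singular points in the scanned grid; C is smooth there.

Compute partial derivatives:
  f_x = 2*x + 3.
  f_y = 1.
f_y = 1 is a nonzero constant, so f_y never vanishes: no point (x, y) can satisfy f = f_x = f_y = 0. In particular no (x, y) ∈ {−4, ..., 4}² is singular; the curve is smooth.


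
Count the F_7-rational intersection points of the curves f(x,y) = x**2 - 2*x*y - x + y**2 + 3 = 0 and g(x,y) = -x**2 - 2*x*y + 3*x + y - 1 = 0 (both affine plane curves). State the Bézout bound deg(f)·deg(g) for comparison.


Common zeros: ∅; count = 0; Bézout bound = 4.

deg(f) = 2, deg(g) = 2, so Bézout bound = 4.
Scan x ∈ F_7. For each x, list the y ∈ F_7 with f(x, y) ≡ 0 and those with g(x, y) ≡ 0 (mod 7); the common zeros in that column are the intersection.
  x = 0: f ≡ 0 at y ∈ {2, 5}; g ≡ 0 at y ∈ {1}; common: ∅.
  x = 1: f ≡ 0 at y ∈ ∅; g ≡ 0 at y ∈ {1}; common: ∅.
  x = 2: f ≡ 0 at y ∈ ∅; g ≡ 0 at y ∈ {5}; common: ∅.
  x = 3: f ≡ 0 at y ∈ {3}; g ≡ 0 at y ∈ {4}; common: ∅.
  x = 4: f ≡ 0 at y ∈ {3, 5}; g ≡ 0 at y ∈ ∅; common: ∅.
  x = 5: f ≡ 0 at y ∈ {1, 2}; g ≡ 0 at y ∈ {5}; common: ∅.
  x = 6: f ≡ 0 at y ∈ ∅; g ≡ 0 at y ∈ {4}; common: ∅.
Collecting: common zeros = ∅, so the count is 0.
Comparison with the Bézout bound: 0 ≤ 4 = deg(f)·deg(g), as expected for curves with no common component (the affine F_7-count falls short of the bound because intersections may lie at infinity, over extension fields, or carry multiplicity).


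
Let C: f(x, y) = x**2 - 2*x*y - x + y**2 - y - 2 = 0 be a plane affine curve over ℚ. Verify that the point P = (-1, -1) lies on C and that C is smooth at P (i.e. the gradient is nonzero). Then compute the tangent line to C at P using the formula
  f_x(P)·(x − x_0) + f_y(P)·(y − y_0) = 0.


Tangent line at P: -x - y - 2 = 0.

Step 1: f(-1, -1) = 0, so P lies on C.
Step 2: partial derivatives
  f_x(x, y) = 2*x - 2*y - 1, f_y(x, y) = -2*x + 2*y - 1.
  f_x(P) = -1, f_y(P) = -1 (gradient nonzero, so P is smooth).
Step 3: tangent line at P: -1·(x − -1) + -1·(y − -1) = 0.
Expanding: -x - y - 2 = 0.


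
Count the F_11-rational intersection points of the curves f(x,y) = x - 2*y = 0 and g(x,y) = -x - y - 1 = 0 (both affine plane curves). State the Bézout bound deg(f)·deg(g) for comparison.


Common zeros: {(3, 7)}; count = 1; Bézout bound = 1.

deg(f) = 1, deg(g) = 1, so Bézout bound = 1.
Scan x ∈ F_11. For each x, list the y ∈ F_11 with f(x, y) ≡ 0 and those with g(x, y) ≡ 0 (mod 11); the common zeros in that column are the intersection.
  x = 0: f ≡ 0 at y ∈ {0}; g ≡ 0 at y ∈ {10}; common: ∅.
  x = 1: f ≡ 0 at y ∈ {6}; g ≡ 0 at y ∈ {9}; common: ∅.
  x = 2: f ≡ 0 at y ∈ {1}; g ≡ 0 at y ∈ {8}; common: ∅.
  x = 3: f ≡ 0 at y ∈ {7}; g ≡ 0 at y ∈ {7}; common: {7}.
  x = 4: f ≡ 0 at y ∈ {2}; g ≡ 0 at y ∈ {6}; common: ∅.
  x = 5: f ≡ 0 at y ∈ {8}; g ≡ 0 at y ∈ {5}; common: ∅.
  x = 6: f ≡ 0 at y ∈ {3}; g ≡ 0 at y ∈ {4}; common: ∅.
  x = 7: f ≡ 0 at y ∈ {9}; g ≡ 0 at y ∈ {3}; common: ∅.
  x = 8: f ≡ 0 at y ∈ {4}; g ≡ 0 at y ∈ {2}; common: ∅.
  x = 9: f ≡ 0 at y ∈ {10}; g ≡ 0 at y ∈ {1}; common: ∅.
  x = 10: f ≡ 0 at y ∈ {5}; g ≡ 0 at y ∈ {0}; common: ∅.
Collecting: common zeros = {(3, 7)}, so the count is 1.
Comparison with the Bézout bound: 1 ≤ 1 = deg(f)·deg(g), as expected for curves with no common component (the bound is attained).


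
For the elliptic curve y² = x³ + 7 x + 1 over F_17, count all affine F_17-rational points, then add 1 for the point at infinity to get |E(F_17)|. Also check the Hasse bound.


Affine points = {(0, 1), (0, 16), (1, 3), (1, 14), (3, 7), (3, 10), (4, 5), (4, 12), (5, 5), (5, 12), (6, 2), (6, 15), (7, 6), (7, 11), (8, 5), (8, 12), (10, 0), (11, 7), (11, 10), (14, 2), (14, 15), (15, 8), (15, 9)}; affine count = 23; |E(F_17)| = 24.

Discriminant check: Δ ∝ 4a³ + 27b² = 4·7³ + 27·1² = 4·343 + 27·1 ≡ 5 (mod 17). Nonzero ⇒ E is nonsingular.
For each x ∈ F_17, compute rhs = x³ + 7·x + 1 mod 17, then count y ∈ F_17 with y² ≡ rhs.
  x = 0: rhs = 1, matching y values: 1, 16 (2 points).
  x = 1: rhs = 9, matching y values: 3, 14 (2 points).
  x = 2: rhs = 6, matching y values: none (0 points).
  x = 3: rhs = 15, matching y values: 7, 10 (2 points).
  x = 4: rhs = 8, matching y values: 5, 12 (2 points).
  x = 5: rhs = 8, matching y values: 5, 12 (2 points).
  x = 6: rhs = 4, matching y values: 2, 15 (2 points).
  x = 7: rhs = 2, matching y values: 6, 11 (2 points).
  x = 8: rhs = 8, matching y values: 5, 12 (2 points).
  x = 9: rhs = 11, matching y values: none (0 points).
  x = 10: rhs = 0, matching y values: 0 (1 points).
  x = 11: rhs = 15, matching y values: 7, 10 (2 points).
  x = 12: rhs = 11, matching y values: none (0 points).
  x = 13: rhs = 11, matching y values: none (0 points).
  x = 14: rhs = 4, matching y values: 2, 15 (2 points).
  x = 15: rhs = 13, matching y values: 8, 9 (2 points).
  x = 16: rhs = 10, matching y values: none (0 points).
Total affine count: 23.
Full point count |E(F_17)| = 23 + 1 = 24.
Hasse bound: |24 − (17+1)| = |6| = 6 ≤ 2√17 ≈ 8.2462 ✓.


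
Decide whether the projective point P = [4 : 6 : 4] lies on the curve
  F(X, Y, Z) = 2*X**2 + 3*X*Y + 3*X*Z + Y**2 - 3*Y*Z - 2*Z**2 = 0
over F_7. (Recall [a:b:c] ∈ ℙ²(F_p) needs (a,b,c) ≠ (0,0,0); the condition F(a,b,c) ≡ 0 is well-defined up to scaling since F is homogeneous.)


F(4,6,4) ≡ 0 (mod 7); P is on the curve.

Evaluate F(4, 6, 4) term-by-term (mod 7).
  2*X**2 ↦ 2·16·1·1 = 32
  3*X*Y ↦ 3·4·6·1 = 72
  3*X*Z ↦ 3·4·1·4 = 48
  Y**2 ↦ 1·1·36·1 = 36
  -3*Y*Z ↦ -3·1·6·4 = -72
  -2*Z**2 ↦ -2·1·1·16 = -32
Sum: F(4, 6, 4) = (32) + (72) + (48) + (36) + (-72) + (-32) = 84.
Reducing mod 7: 84 ≡ 0 (mod 7).
Since F(a, b, c) ≡ 0 (mod 7), P lies on the curve.


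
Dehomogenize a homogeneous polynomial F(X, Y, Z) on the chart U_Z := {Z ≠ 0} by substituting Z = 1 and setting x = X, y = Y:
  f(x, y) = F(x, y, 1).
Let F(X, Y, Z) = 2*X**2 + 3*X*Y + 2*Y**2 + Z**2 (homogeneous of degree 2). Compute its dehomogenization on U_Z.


f(x, y) = 2*x**2 + 3*x*y + 2*y**2 + 1

On U_Z we set Z = 1. Each monomial c·X^i·Y^j·Z^k in F becomes c·x^i·y^j·1^k = c·x^i·y^j.
Substituting Z = 1: F(X, Y, 1) = 2*x**2 + 3*x*y + 2*y**2 + 1.
Note: deg(f) ≤ deg(F) = 2; strict inequality happens when F is divisible by Z (lost terms).


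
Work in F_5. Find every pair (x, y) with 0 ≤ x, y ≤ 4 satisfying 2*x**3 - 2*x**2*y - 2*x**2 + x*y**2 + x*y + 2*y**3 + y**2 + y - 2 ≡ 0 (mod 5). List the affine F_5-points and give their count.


Affine F_5-points: {(0, 2), (1, 3), (3, 4)}; count = 3.

For each of the 25 pairs (x, y) ∈ F_5², evaluate f(x, y) mod 5. Record the zeros.
  x = 0: [0↦3, 1↦2, 2↦0, 3↦4, 4↦1]  zeros at y ∈ {2}
  x = 1: [0↦3, 1↦2, 2↦2, 3↦0, 4↦3]  zeros at y ∈ {3}
  x = 2: [0↦1, 1↦1, 2↦4, 3↦2, 4↦2]  zeros at y ∈ ∅
  x = 3: [0↦4, 1↦1, 2↦3, 3↦2, 4↦0]  zeros at y ∈ {4}
  x = 4: [0↦4, 1↦4, 2↦1, 3↦2, 4↦4]  zeros at y ∈ ∅
Collecting zeros: affine points = {(0, 2), (1, 3), (3, 4)}.
Total count |C(F_5)_aff| = 3.


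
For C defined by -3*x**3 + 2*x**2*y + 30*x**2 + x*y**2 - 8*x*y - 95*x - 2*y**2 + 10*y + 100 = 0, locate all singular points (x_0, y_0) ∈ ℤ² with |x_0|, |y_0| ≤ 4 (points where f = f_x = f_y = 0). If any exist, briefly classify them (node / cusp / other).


Singular points: {(3, -2)}; classification: node.

Compute partial derivatives:
  f_x = -9*x**2 + 4*x*y + 60*x + y**2 - 8*y - 95.
  f_y = 2*x**2 + 2*x*y - 8*x - 4*y + 10.
Scan x_0 ∈ {−4, ..., 4}. For each x_0, f_y(x_0, y) is a polynomial in y; find its integer roots y ∈ {−4, ..., 4}, then test f_x and f at those candidates.
  x = -4: f_y(-4, y) = 74 - 12*y; no integer root y with |y| ≤ 4.
  x = -3: f_y(-3, y) = 52 - 10*y; no integer root y with |y| ≤ 4.
  x = -2: f_y(-2, y) = 34 - 8*y; no integer root y with |y| ≤ 4.
  x = -1: f_y(-1, y) = 20 - 6*y; no integer root y with |y| ≤ 4.
  x = 0: f_y(0, y) = 10 - 4*y; no integer root y with |y| ≤ 4.
  x = 1: f_y(1, y) = 4 - 2*y; vanishes at y ∈ {2}. (1, 2): f_x = -48 ≠ 0.
  x = 2: f_y(2, y) = 2; no integer root y with |y| ≤ 4.
  x = 3: f_y(3, y) = 2*y + 4; vanishes at y ∈ {-2}. (3, -2): f_x = 0, f = 0 — SINGULAR.
  x = 4: f_y(4, y) = 4*y + 10; no integer root y with |y| ≤ 4.
Only singular point on the grid: (3, -2).
Classify: substitute x = 3 + u, y = -2 + v and expand: f = -3*u**3 + 2*u**2*v - u**2 + u*v**2 + v**2.
No constant or linear terms (consistent with a singular point). Quadratic part: -u**2 + v**2. Cubic part: -3*u**3 + 2*u**2*v + u*v**2.
The quadratic part v**2 - u**2 = (v − u)(v + u) splits into two distinct linear factors, so there are two distinct tangent lines y − -2 = ±(x − 3) — this is a node (ordinary double point).
Classification: node.


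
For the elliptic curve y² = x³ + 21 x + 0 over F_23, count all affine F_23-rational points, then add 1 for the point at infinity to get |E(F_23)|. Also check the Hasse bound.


Affine points = {(0, 0), (2, 2), (2, 21), (5, 0), (8, 6), (8, 17), (12, 5), (12, 18), (13, 3), (13, 20), (14, 5), (14, 18), (16, 4), (16, 19), (17, 7), (17, 16), (18, 0), (19, 6), (19, 17), (20, 5), (20, 18), (22, 1), (22, 22)}; affine count = 23; |E(F_23)| = 24.

Discriminant check: Δ ∝ 4a³ + 27b² = 4·21³ + 27·0² = 4·9261 + 27·0 ≡ 14 (mod 23). Nonzero ⇒ E is nonsingular.
For each x ∈ F_23, compute rhs = x³ + 21·x + 0 mod 23, then count y ∈ F_23 with y² ≡ rhs.
  x = 0: rhs = 0, matching y values: 0 (1 points).
  x = 1: rhs = 22, matching y values: none (0 points).
  x = 2: rhs = 4, matching y values: 2, 21 (2 points).
  x = 3: rhs = 21, matching y values: none (0 points).
  x = 4: rhs = 10, matching y values: none (0 points).
  x = 5: rhs = 0, matching y values: 0 (1 points).
  x = 6: rhs = 20, matching y values: none (0 points).
  x = 7: rhs = 7, matching y values: none (0 points).
  x = 8: rhs = 13, matching y values: 6, 17 (2 points).
  x = 9: rhs = 21, matching y values: none (0 points).
  x = 10: rhs = 14, matching y values: none (0 points).
  x = 11: rhs = 21, matching y values: none (0 points).
  x = 12: rhs = 2, matching y values: 5, 18 (2 points).
  x = 13: rhs = 9, matching y values: 3, 20 (2 points).
  x = 14: rhs = 2, matching y values: 5, 18 (2 points).
  x = 15: rhs = 10, matching y values: none (0 points).
  x = 16: rhs = 16, matching y values: 4, 19 (2 points).
  x = 17: rhs = 3, matching y values: 7, 16 (2 points).
  x = 18: rhs = 0, matching y values: 0 (1 points).
  x = 19: rhs = 13, matching y values: 6, 17 (2 points).
  x = 20: rhs = 2, matching y values: 5, 18 (2 points).
  x = 21: rhs = 19, matching y values: none (0 points).
  x = 22: rhs = 1, matching y values: 1, 22 (2 points).
Total affine count: 23.
Full point count |E(F_23)| = 23 + 1 = 24.
Hasse bound: |24 − (23+1)| = |0| = 0 ≤ 2√23 ≈ 9.5917 ✓.
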